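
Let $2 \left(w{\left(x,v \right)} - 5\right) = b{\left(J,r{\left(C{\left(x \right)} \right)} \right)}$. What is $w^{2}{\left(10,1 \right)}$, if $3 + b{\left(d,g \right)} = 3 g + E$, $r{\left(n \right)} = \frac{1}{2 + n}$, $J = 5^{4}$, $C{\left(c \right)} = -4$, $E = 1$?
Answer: $\frac{169}{16} \approx 10.563$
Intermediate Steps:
$J = 625$
$b{\left(d,g \right)} = -2 + 3 g$ ($b{\left(d,g \right)} = -3 + \left(3 g + 1\right) = -3 + \left(1 + 3 g\right) = -2 + 3 g$)
$w{\left(x,v \right)} = \frac{13}{4}$ ($w{\left(x,v \right)} = 5 + \frac{-2 + \frac{3}{2 - 4}}{2} = 5 + \frac{-2 + \frac{3}{-2}}{2} = 5 + \frac{-2 + 3 \left(- \frac{1}{2}\right)}{2} = 5 + \frac{-2 - \frac{3}{2}}{2} = 5 + \frac{1}{2} \left(- \frac{7}{2}\right) = 5 - \frac{7}{4} = \frac{13}{4}$)
$w^{2}{\left(10,1 \right)} = \left(\frac{13}{4}\right)^{2} = \frac{169}{16}$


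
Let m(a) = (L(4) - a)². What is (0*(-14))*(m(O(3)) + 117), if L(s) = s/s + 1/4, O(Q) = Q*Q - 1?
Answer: 0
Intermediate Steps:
O(Q) = -1 + Q² (O(Q) = Q² - 1 = -1 + Q²)
L(s) = 5/4 (L(s) = 1 + 1*(¼) = 1 + ¼ = 5/4)
m(a) = (5/4 - a)²
(0*(-14))*(m(O(3)) + 117) = (0*(-14))*((-5 + 4*(-1 + 3²))²/16 + 117) = 0*((-5 + 4*(-1 + 9))²/16 + 117) = 0*((-5 + 4*8)²/16 + 117) = 0*((-5 + 32)²/16 + 117) = 0*((1/16)*27² + 117) = 0*((1/16)*729 + 117) = 0*(729/16 + 117) = 0*(2601/16) = 0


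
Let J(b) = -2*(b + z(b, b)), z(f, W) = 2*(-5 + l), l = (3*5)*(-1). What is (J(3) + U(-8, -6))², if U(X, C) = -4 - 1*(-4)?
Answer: 5476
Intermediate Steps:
l = -15 (l = 15*(-1) = -15)
U(X, C) = 0 (U(X, C) = -4 + 4 = 0)
z(f, W) = -40 (z(f, W) = 2*(-5 - 15) = 2*(-20) = -40)
J(b) = 80 - 2*b (J(b) = -2*(b - 40) = -2*(-40 + b) = 80 - 2*b)
(J(3) + U(-8, -6))² = ((80 - 2*3) + 0)² = ((80 - 6) + 0)² = (74 + 0)² = 74² = 5476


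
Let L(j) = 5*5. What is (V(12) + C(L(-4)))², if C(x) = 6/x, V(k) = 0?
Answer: 36/625 ≈ 0.057600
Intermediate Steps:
L(j) = 25
(V(12) + C(L(-4)))² = (0 + 6/25)² = (6/25)² = 36/625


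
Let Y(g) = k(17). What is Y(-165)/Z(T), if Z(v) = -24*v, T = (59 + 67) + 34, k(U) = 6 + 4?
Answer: -1/384 ≈ -0.0026042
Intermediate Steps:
k(U) = 10
T = 160 (T = 126 + 34 = 160)
Y(g) = 10
Y(-165)/Z(T) = 10/((-24*160)) = 10/(-3840) = 10*(-1/3840) = -1/384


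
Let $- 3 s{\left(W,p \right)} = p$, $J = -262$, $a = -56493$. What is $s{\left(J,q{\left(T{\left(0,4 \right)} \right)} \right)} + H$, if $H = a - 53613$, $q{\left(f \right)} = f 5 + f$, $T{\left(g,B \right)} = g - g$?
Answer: $-110106$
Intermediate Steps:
$T{\left(g,B \right)} = 0$
$q{\left(f \right)} = 6 f$ ($q{\left(f \right)} = 5 f + f = 6 f$)
$s{\left(W,p \right)} = - \frac{p}{3}$
$H = -110106$ ($H = -56493 - 53613 = -110106$)
$s{\left(J,q{\left(T{\left(0,4 \right)} \right)} \right)} + H = - \frac{6 \cdot 0}{3} - 110106 = \left(- \frac{1}{3}\right) 0 - 110106 = 0 - 110106 = -110106$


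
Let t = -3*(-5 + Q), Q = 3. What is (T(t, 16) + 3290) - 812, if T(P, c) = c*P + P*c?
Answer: 2670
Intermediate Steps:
t = 6 (t = -3*(-5 + 3) = -3*(-2) = 6)
T(P, c) = 2*P*c (T(P, c) = P*c + P*c = 2*P*c)
(T(t, 16) + 3290) - 812 = (2*6*16 + 3290) - 812 = (192 + 3290) - 812 = 3482 - 812 = 2670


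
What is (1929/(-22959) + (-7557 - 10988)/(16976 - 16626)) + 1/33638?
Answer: -239081841749/4505053245 ≈ -53.070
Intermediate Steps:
(1929/(-22959) + (-7557 - 10988)/(16976 - 16626)) + 1/33638 = (1929*(-1/22959) - 18545/350) + 1/33638 = (-643/7653 - 18545*1/350) + 1/33638 = (-643/7653 - 3709/70) + 1/33638 = -28429987/535710 + 1/33638 = -239081841749/4505053245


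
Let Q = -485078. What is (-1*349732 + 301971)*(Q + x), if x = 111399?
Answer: 17847282719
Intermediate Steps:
(-1*349732 + 301971)*(Q + x) = (-1*349732 + 301971)*(-485078 + 111399) = (-349732 + 301971)*(-373679) = -47761*(-373679) = 17847282719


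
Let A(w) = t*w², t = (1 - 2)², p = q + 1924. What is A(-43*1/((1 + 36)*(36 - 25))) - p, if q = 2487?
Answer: -730675890/165649 ≈ -4411.0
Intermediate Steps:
p = 4411 (p = 2487 + 1924 = 4411)
t = 1 (t = (-1)² = 1)
A(w) = w² (A(w) = 1*w² = w²)
A(-43*1/((1 + 36)*(36 - 25))) - p = (-43*1/((1 + 36)*(36 - 25)))² - 1*4411 = (-43/(37*11))² - 4411 = (-43/407)² - 4411 = 1849/165649 - 4411 = -730675890/165649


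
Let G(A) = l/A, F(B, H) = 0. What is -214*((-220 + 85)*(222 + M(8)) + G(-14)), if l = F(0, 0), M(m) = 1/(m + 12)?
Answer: 12830049/2 ≈ 6.4150e+6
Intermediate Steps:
M(m) = 1/(12 + m)
l = 0
G(A) = 0 (G(A) = 0/A = 0)
-214*((-220 + 85)*(222 + M(8)) + G(-14)) = -214*((-220 + 85)*(222 + 1/(12 + 8)) + 0) = -214*(-135*(222 + 1/20) + 0) = -214*(-135*4441/20 + 0) = -214*(-119907/4 + 0) = -214*(-119907/4) = 12830049/2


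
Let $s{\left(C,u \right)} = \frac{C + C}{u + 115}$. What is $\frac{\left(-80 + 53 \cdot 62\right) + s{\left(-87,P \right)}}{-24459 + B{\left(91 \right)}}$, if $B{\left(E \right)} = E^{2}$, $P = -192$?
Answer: $- \frac{123518}{622853} \approx -0.19831$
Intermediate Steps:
$s{\left(C,u \right)} = \frac{2 C}{115 + u}$
$\frac{\left(-80 + 53 \cdot 62\right) + s{\left(-87,P \right)}}{-24459 + B{\left(91 \right)}} = \frac{\left(-80 + 53 \cdot 62\right) + 2 \left(-87\right) \frac{1}{115 - 192}}{-24459 + 91^{2}} = \frac{\left(-80 + 3286\right) + 2 \left(-87\right) \frac{1}{-77}}{-24459 + 8281} = \frac{3206 + 2 \left(-87\right) \left(- \frac{1}{77}\right)}{-16178} = \left(3206 + \frac{174}{77}\right) \left(- \frac{1}{16178}\right) = \frac{247036}{77} \left(- \frac{1}{16178}\right) = - \frac{123518}{622853}$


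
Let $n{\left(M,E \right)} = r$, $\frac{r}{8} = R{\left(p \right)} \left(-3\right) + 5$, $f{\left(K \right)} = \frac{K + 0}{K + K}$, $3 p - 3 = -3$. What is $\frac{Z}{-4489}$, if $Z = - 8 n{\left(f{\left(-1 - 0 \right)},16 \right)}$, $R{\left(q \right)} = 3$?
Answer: $- \frac{256}{4489} \approx -0.057028$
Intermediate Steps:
$p = 0$ ($p = 1 + \frac{1}{3} \left(-3\right) = 1 - 1 = 0$)
$f{\left(K \right)} = \frac{1}{2}$ ($f{\left(K \right)} = \frac{K}{2 K} = K \frac{1}{2 K} = \frac{1}{2}$)
$r = -32$ ($r = 8 \left(3 \left(-3\right) + 5\right) = 8 \left(-9 + 5\right) = 8 \left(-4\right) = -32$)
$n{\left(M,E \right)} = -32$
$Z = 256$ ($Z = \left(-8\right) \left(-32\right) = 256$)
$\frac{Z}{-4489} = \frac{256}{-4489} = 256 \left(- \frac{1}{4489}\right) = - \frac{256}{4489}$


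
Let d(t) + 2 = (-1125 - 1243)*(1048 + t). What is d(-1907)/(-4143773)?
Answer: -2034110/4143773 ≈ -0.49088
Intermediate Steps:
d(t) = -2481666 - 2368*t (d(t) = -2 + (-1125 - 1243)*(1048 + t) = -2 - 2368*(1048 + t) = -2 + (-2481664 - 2368*t) = -2481666 - 2368*t)
d(-1907)/(-4143773) = (-2481666 - 2368*(-1907))/(-4143773) = (-2481666 + 4515776)*(-1/4143773) = 2034110*(-1/4143773) = -2034110/4143773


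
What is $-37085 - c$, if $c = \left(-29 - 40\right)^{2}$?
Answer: $-41846$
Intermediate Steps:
$c = 4761$ ($c = \left(-29 - 40\right)^{2} = \left(-69\right)^{2} = 4761$)
$-37085 - c = -37085 - 4761 = -41846$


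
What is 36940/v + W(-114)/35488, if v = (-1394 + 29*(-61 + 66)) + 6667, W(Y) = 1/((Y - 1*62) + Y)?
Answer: 190084371691/27879727680 ≈ 6.8180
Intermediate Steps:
W(Y) = 1/(-62 + 2*Y) (W(Y) = 1/((Y - 62) + Y) = 1/((-62 + Y) + Y) = 1/(-62 + 2*Y))
v = 5418 (v = (-1394 + 29*5) + 6667 = (-1394 + 145) + 6667 = -1249 + 6667 = 5418)
36940/v + W(-114)/35488 = 36940/5418 + (1/(2*(-31 - 114)))/35488 = 36940*(1/5418) + ((½)/(-145))*(1/35488) = 18470/2709 + ((½)*(-1/145))*(1/35488) = 18470/2709 - 1/290*1/35488 = 18470/2709 - 1/10291520 = 190084371691/27879727680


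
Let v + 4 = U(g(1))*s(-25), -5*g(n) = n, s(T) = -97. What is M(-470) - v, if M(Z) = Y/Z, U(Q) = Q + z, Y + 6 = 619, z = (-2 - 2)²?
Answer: 721589/470 ≈ 1535.3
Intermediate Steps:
z = 16 (z = (-4)² = 16)
g(n) = -n/5
Y = 613 (Y = -6 + 619 = 613)
U(Q) = 16 + Q (U(Q) = Q + 16 = 16 + Q)
M(Z) = 613/Z
v = -7683/5 (v = -4 + (16 - ⅕*1)*(-97) = -4 + (16 - ⅕)*(-97) = -4 + (79/5)*(-97) = -4 - 7663/5 = -7683/5 ≈ -1536.6)
M(-470) - v = 613/(-470) - 1*(-7683/5) = 613*(-1/470) + 7683/5 = -613/470 + 7683/5 = 721589/470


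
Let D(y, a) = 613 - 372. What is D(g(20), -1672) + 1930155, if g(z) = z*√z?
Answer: 1930396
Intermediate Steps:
g(z) = z^(3/2)
D(y, a) = 241
D(g(20), -1672) + 1930155 = 241 + 1930155 = 1930396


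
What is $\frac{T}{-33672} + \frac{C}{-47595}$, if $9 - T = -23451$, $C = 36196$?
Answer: $- \frac{8461487}{5806590} \approx -1.4572$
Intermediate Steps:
$T = 23460$ ($T = 9 - -23451 = 9 + 23451 = 23460$)
$\frac{T}{-33672} + \frac{C}{-47595} = \frac{23460}{-33672} + \frac{36196}{-47595} = 23460 \left(- \frac{1}{33672}\right) + 36196 \left(- \frac{1}{47595}\right) = - \frac{85}{122} - \frac{36196}{47595} = - \frac{8461487}{5806590}$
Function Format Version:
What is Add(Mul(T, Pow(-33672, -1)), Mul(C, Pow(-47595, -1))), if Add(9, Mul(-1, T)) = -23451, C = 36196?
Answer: Rational(-8461487, 5806590) ≈ -1.4572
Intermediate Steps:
T = 23460 (T = Add(9, Mul(-1, -23451)) = Add(9, 23451) = 23460)
Add(Mul(T, Pow(-33672, -1)), Mul(C, Pow(-47595, -1))) = Add(Mul(23460, Pow(-33672, -1)), Mul(36196, Pow(-47595, -1))) = Add(Mul(23460, Rational(-1, 33672)), Mul(36196, Rational(-1, 47595))) = Add(Rational(-85, 122), Rational(-36196, 47595)) = Rational(-8461487, 5806590)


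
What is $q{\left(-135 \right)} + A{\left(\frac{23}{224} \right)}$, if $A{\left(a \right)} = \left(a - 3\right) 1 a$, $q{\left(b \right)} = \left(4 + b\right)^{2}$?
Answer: $\frac{861055409}{50176} \approx 17161.0$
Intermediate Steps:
$A{\left(a \right)} = a \left(-3 + a\right)$ ($A{\left(a \right)} = \left(-3 + a\right) 1 a = \left(-3 + a\right) a = a \left(-3 + a\right)$)
$q{\left(-135 \right)} + A{\left(\frac{23}{224} \right)} = \left(4 - 135\right)^{2} + \frac{23}{224} \left(-3 + \frac{23}{224}\right) = \left(-131\right)^{2} + 23 \cdot \frac{1}{224} \left(-3 + 23 \cdot \frac{1}{224}\right) = 17161 + \frac{23 \left(-3 + \frac{23}{224}\right)}{224} = 17161 + \frac{23}{224} \left(- \frac{649}{224}\right) = 17161 - \frac{14927}{50176} = \frac{861055409}{50176}$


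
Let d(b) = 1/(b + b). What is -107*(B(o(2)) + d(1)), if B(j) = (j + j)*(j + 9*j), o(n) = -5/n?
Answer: -26857/2 ≈ -13429.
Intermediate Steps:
B(j) = 20*j**2 (B(j) = (2*j)*(10*j) = 20*j**2)
d(b) = 1/(2*b)
-107*(B(o(2)) + d(1)) = -107*(20*(-5/2)**2 + (1/2)/1) = -107*(20*(-5*1/2)**2 + (1/2)*1) = -107*(20*(-5/2)**2 + 1/2) = -107*(20*(25/4) + 1/2) = -107*(125 + 1/2) = -107*251/2 = -26857/2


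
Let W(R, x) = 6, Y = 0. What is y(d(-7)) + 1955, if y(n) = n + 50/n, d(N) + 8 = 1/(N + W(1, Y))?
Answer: 17464/9 ≈ 1940.4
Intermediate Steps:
d(N) = -8 + 1/(6 + N) (d(N) = -8 + 1/(N + 6) = -8 + 1/(6 + N))
y(d(-7)) + 1955 = ((-47 - 8*(-7))/(6 - 7) + 50/(((-47 - 8*(-7))/(6 - 7)))) + 1955 = ((-47 + 56)/(-1) + 50/(((-47 + 56)/(-1)))) + 1955 = (-1*9 + 50/((-1*9))) + 1955 = (-9 + 50/(-9)) + 1955 = (-9 + 50*(-1/9)) + 1955 = (-9 - 50/9) + 1955 = -131/9 + 1955 = 17464/9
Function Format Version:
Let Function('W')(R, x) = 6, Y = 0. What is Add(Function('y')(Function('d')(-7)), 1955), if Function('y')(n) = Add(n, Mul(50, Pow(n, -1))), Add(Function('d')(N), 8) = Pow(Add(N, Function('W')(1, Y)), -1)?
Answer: Rational(17464, 9) ≈ 1940.4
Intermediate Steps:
Function('d')(N) = Add(-8, Pow(Add(6, N), -1)) (Function('d')(N) = Add(-8, Pow(Add(N, 6), -1)) = Add(-8, Pow(Add(6, N), -1)))
Add(Function('y')(Function('d')(-7)), 1955) = Add(Add(Mul(Pow(Add(6, -7), -1), Add(-47, Mul(-8, -7))), Mul(50, Pow(Mul(Pow(Add(6, -7), -1), Add(-47, Mul(-8, -7))), -1))), 1955) = Add(Add(Mul(Pow(-1, -1), Add(-47, 56)), Mul(50, Pow(Mul(Pow(-1, -1), Add(-47, 56)), -1))), 1955) = Add(Add(Mul(-1, 9), Mul(50, Pow(Mul(-1, 9), -1))), 1955) = Add(Add(-9, Mul(50, Pow(-9, -1))), 1955) = Add(Add(-9, Mul(50, Rational(-1, 9))), 1955) = Add(Add(-9, Rational(-50, 9)), 1955) = Add(Rational(-131, 9), 1955) = Rational(17464, 9)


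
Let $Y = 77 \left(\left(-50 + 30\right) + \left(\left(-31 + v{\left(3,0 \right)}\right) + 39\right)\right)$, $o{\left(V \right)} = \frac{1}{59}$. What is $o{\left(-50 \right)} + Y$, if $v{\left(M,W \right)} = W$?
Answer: $- \frac{54515}{59} \approx -923.98$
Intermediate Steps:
$o{\left(V \right)} = \frac{1}{59}$
$Y = -924$ ($Y = 77 \left(\left(-50 + 30\right) + \left(\left(-31 + 0\right) + 39\right)\right) = 77 \left(-20 + \left(-31 + 39\right)\right) = 77 \left(-20 + 8\right) = 77 \left(-12\right) = -924$)
$o{\left(-50 \right)} + Y = \frac{1}{59} - 924 = - \frac{54515}{59}$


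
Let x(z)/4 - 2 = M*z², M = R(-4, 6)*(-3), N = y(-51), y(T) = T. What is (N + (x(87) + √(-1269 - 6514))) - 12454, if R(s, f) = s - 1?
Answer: 441643 + I*√7783 ≈ 4.4164e+5 + 88.221*I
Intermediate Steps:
R(s, f) = -1 + s
N = -51
M = 15 (M = (-1 - 4)*(-3) = -5*(-3) = 15)
x(z) = 8 + 60*z² (x(z) = 8 + 4*(15*z²) = 8 + 60*z²)
(N + (x(87) + √(-1269 - 6514))) - 12454 = (-51 + ((8 + 60*87²) + √(-1269 - 6514))) - 12454 = (-51 + ((8 + 60*7569) + √(-7783))) - 12454 = (-51 + ((8 + 454140) + I*√7783)) - 12454 = (-51 + (454148 + I*√7783)) - 12454 = (454097 + I*√7783) - 12454 = 441643 + I*√7783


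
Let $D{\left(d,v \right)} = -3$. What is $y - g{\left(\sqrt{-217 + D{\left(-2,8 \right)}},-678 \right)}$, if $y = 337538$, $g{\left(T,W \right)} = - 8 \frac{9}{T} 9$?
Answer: $337538 - \frac{324 i \sqrt{55}}{55} \approx 3.3754 \cdot 10^{5} - 43.688 i$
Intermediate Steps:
$g{\left(T,W \right)} = - \frac{648}{T}$ ($g{\left(T,W \right)} = - \frac{72}{T} 9 = - \frac{648}{T}$)
$y - g{\left(\sqrt{-217 + D{\left(-2,8 \right)}},-678 \right)} = 337538 - - \frac{648}{\sqrt{-217 - 3}} = 337538 - - \frac{648}{\sqrt{-220}} = 337538 - - \frac{648}{2 i \sqrt{55}} = 337538 - - 648 \left(- \frac{i \sqrt{55}}{110}\right) = 337538 - \frac{324 i \sqrt{55}}{55}$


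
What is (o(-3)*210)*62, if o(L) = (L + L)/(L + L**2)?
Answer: -13020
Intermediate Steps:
o(L) = 2*L/(L + L**2) (o(L) = (2*L)/(L + L**2) = 2*L/(L + L**2))
(o(-3)*210)*62 = ((2/(1 - 3))*210)*62 = ((2/(-2))*210)*62 = ((2*(-1/2))*210)*62 = -1*210*62 = -210*62 = -13020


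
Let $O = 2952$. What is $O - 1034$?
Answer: $1918$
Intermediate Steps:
$O - 1034 = 2952 - 1034 = 1918$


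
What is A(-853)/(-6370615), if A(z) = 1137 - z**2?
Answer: 726472/6370615 ≈ 0.11403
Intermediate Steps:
A(-853)/(-6370615) = (1137 - 1*(-853)**2)/(-6370615) = (1137 - 1*727609)*(-1/6370615) = (1137 - 727609)*(-1/6370615) = -726472*(-1/6370615) = 726472/6370615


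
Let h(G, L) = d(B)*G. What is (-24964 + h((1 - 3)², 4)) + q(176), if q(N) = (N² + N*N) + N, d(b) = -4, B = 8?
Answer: 37148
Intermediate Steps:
h(G, L) = -4*G
q(N) = N + 2*N² (q(N) = (N² + N²) + N = 2*N² + N = N + 2*N²)
(-24964 + h((1 - 3)², 4)) + q(176) = (-24964 - 4*(1 - 3)²) + 176*(1 + 2*176) = (-24964 - 4*(-2)²) + 176*(1 + 352) = (-24964 - 4*4) + 176*353 = (-24964 - 16) + 62128 = -24980 + 62128 = 37148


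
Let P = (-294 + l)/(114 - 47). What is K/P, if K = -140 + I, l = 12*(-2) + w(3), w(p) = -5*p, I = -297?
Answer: 29279/333 ≈ 87.925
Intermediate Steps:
l = -39 (l = 12*(-2) - 5*3 = -24 - 15 = -39)
K = -437 (K = -140 - 297 = -437)
P = -333/67 (P = (-294 - 39)/(114 - 47) = -333/67 ≈ -4.9701)
K/P = -437/(-333/67) = -437*(-67/333) = 29279/333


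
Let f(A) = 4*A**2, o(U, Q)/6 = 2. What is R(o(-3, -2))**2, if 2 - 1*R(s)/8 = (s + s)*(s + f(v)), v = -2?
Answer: 28729600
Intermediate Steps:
o(U, Q) = 12 (o(U, Q) = 6*2 = 12)
R(s) = 16 - 16*s*(16 + s) (R(s) = 16 - 8*(s + s)*(s + 4*(-2)**2) = 16 - 8*2*s*(s + 4*4) = 16 - 8*2*s*(s + 16) = 16 - 8*2*s*(16 + s) = 16 - 16*s*(16 + s))
R(o(-3, -2))**2 = (16 - 256*12 - 16*12**2)**2 = (16 - 3072 - 16*144)**2 = (16 - 3072 - 2304)**2 = (-5360)**2 = 28729600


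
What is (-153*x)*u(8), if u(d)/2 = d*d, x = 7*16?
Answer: -2193408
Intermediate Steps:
x = 112
u(d) = 2*d² (u(d) = 2*(d*d) = 2*d²)
(-153*x)*u(8) = (-153*112)*(2*8²) = -34272*64 = -17136*128 = -2193408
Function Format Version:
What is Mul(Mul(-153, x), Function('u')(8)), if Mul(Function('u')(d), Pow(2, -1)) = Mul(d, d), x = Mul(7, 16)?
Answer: -2193408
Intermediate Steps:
x = 112
Function('u')(d) = Mul(2, Pow(d, 2)) (Function('u')(d) = Mul(2, Mul(d, d)) = Mul(2, Pow(d, 2)))
Mul(Mul(-153, x), Function('u')(8)) = Mul(Mul(-153, 112), Mul(2, Pow(8, 2))) = Mul(-17136, Mul(2, 64)) = Mul(-17136, 128) = -2193408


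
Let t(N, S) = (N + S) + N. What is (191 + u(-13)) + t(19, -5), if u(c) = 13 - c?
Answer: 250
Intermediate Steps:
t(N, S) = S + 2*N
(191 + u(-13)) + t(19, -5) = (191 + (13 - 1*(-13))) + (-5 + 2*19) = (191 + (13 + 13)) + (-5 + 38) = (191 + 26) + 33 = 217 + 33 = 250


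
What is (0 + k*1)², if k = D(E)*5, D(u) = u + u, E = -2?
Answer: 400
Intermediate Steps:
D(u) = 2*u
k = -20 (k = (2*(-2))*5 = -4*5 = -20)
(0 + k*1)² = (0 - 20*1)² = (0 - 20)² = (-20)² = 400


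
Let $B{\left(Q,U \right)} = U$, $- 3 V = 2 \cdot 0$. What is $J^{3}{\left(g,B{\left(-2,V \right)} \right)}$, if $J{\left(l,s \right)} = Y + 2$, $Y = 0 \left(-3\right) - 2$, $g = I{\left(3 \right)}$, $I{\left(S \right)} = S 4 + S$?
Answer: $0$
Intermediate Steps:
$V = 0$ ($V = - \frac{2 \cdot 0}{3} = \left(- \frac{1}{3}\right) 0 = 0$)
$I{\left(S \right)} = 5 S$ ($I{\left(S \right)} = 4 S + S = 5 S$)
$g = 15$ ($g = 5 \cdot 3 = 15$)
$Y = -2$ ($Y = 0 - 2 = -2$)
$J{\left(l,s \right)} = 0$ ($J{\left(l,s \right)} = -2 + 2 = 0$)
$J^{3}{\left(g,B{\left(-2,V \right)} \right)} = 0^{3} = 0$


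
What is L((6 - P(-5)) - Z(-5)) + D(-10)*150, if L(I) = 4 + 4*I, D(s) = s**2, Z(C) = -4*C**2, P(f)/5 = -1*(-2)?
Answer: 15388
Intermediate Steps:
P(f) = 10 (P(f) = 5*(-1*(-2)) = 5*2 = 10)
L((6 - P(-5)) - Z(-5)) + D(-10)*150 = (4 + 4*((6 - 1*10) - (-4)*(-5)**2)) + (-10)**2*150 = (4 + 4*((6 - 10) - (-4)*25)) + 100*150 = (4 + 4*(-4 - 1*(-100))) + 15000 = (4 + 4*(-4 + 100)) + 15000 = (4 + 4*96) + 15000 = (4 + 384) + 15000 = 388 + 15000 = 15388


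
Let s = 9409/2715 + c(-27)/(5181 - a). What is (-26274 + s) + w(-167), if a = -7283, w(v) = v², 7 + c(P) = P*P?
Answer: 1441327537/890520 ≈ 1618.5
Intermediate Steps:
c(P) = -7 + P² (c(P) = -7 + P*P = -7 + P²)
s = 3137737/890520 (s = 9409/2715 + (-7 + (-27)²)/(5181 - 1*(-7283)) = 9409*(1/2715) + (-7 + 729)/(5181 + 7283) = 9409/2715 + 722/12464 = 9409/2715 + 722*(1/12464) = 9409/2715 + 19/328 = 3137737/890520 ≈ 3.5235)
(-26274 + s) + w(-167) = (-26274 + 3137737/890520) + (-167)² = -23394384743/890520 + 27889 = 1441327537/890520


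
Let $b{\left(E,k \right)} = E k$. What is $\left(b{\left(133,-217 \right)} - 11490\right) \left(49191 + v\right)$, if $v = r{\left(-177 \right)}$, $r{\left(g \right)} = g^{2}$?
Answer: $-3249062520$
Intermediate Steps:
$v = 31329$ ($v = \left(-177\right)^{2} = 31329$)
$\left(b{\left(133,-217 \right)} - 11490\right) \left(49191 + v\right) = \left(133 \left(-217\right) - 11490\right) \left(49191 + 31329\right) = \left(-28861 - 11490\right) 80520 = \left(-40351\right) 80520 = -3249062520$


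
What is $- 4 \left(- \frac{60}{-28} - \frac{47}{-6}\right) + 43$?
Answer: $\frac{65}{21} \approx 3.0952$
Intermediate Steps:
$- 4 \left(- \frac{60}{-28} - \frac{47}{-6}\right) + 43 = - 4 \left(\left(-60\right) \left(- \frac{1}{28}\right) - - \frac{47}{6}\right) + 43 = - 4 \left(\frac{15}{7} + \frac{47}{6}\right) + 43 = \left(-4\right) \frac{419}{42} + 43 = - \frac{838}{21} + 43 = \frac{65}{21}$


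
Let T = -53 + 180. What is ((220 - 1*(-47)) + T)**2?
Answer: 155236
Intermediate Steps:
T = 127
((220 - 1*(-47)) + T)**2 = ((220 - 1*(-47)) + 127)**2 = ((220 + 47) + 127)**2 = (267 + 127)**2 = 394**2 = 155236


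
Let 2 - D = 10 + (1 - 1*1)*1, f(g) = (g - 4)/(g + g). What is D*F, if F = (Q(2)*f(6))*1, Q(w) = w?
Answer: -8/3 ≈ -2.6667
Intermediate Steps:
f(g) = (-4 + g)/(2*g) (f(g) = (-4 + g)/((2*g)) = (-4 + g)*(1/(2*g)) = (-4 + g)/(2*g))
D = -8 (D = 2 - (10 + (1 - 1*1)*1) = 2 - (10 + (1 - 1)*1) = 2 - (10 + 0*1) = 2 - (10 + 0) = 2 - 1*10 = 2 - 10 = -8)
F = ⅓ (F = (2*((½)*(-4 + 6)/6))*1 = (2*((½)*(⅙)*2))*1 = (2*(⅙))*1 = (⅓)*1 = ⅓ ≈ 0.33333)
D*F = -8*⅓ = -8/3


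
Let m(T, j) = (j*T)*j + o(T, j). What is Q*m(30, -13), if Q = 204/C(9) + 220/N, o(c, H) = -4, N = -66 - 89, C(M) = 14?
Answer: 14458364/217 ≈ 66628.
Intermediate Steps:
N = -155
m(T, j) = -4 + T*j**2 (m(T, j) = (j*T)*j - 4 = (T*j)*j - 4 = T*j**2 - 4 = -4 + T*j**2)
Q = 2854/217 (Q = 204/14 + 220/(-155) = 204*(1/14) + 220*(-1/155) = 102/7 - 44/31 = 2854/217 ≈ 13.152)
Q*m(30, -13) = 2854*(-4 + 30*(-13)**2)/217 = 2854*(-4 + 30*169)/217 = 2854*(-4 + 5070)/217 = (2854/217)*5066 = 14458364/217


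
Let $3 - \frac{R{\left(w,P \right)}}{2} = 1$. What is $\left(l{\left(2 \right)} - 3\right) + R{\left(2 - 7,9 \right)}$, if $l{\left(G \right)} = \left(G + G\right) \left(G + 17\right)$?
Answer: $77$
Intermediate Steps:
$R{\left(w,P \right)} = 4$ ($R{\left(w,P \right)} = 6 - 2 = 4$)
$l{\left(G \right)} = 2 G \left(17 + G\right)$
$\left(l{\left(2 \right)} - 3\right) + R{\left(2 - 7,9 \right)} = \left(2 \cdot 2 \left(17 + 2\right) - 3\right) + 4 = \left(2 \cdot 2 \cdot 19 - 3\right) + 4 = \left(76 - 3\right) + 4 = 73 + 4 = 77$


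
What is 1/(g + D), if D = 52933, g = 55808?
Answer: 1/108741 ≈ 9.1962e-6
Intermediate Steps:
1/(g + D) = 1/(55808 + 52933) = 1/108741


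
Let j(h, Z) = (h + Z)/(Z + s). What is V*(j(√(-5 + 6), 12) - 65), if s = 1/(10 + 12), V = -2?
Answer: 33878/265 ≈ 127.84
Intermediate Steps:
s = 1/22 ≈ 0.045455
j(h, Z) = (Z + h)/(1/22 + Z) (j(h, Z) = (h + Z)/(Z + 1/22) = (Z + h)/(1/22 + Z))
V*(j(√(-5 + 6), 12) - 65) = -2*(22*(12 + √(-5 + 6))/(1 + 22*12) - 65) = -2*(22*(12 + √1)/(1 + 264) - 65) = -2*(22*(12 + 1)/265 - 65) = -2*(22*(1/265)*13 - 65) = -2*(286/265 - 65) = -2*(-16939/265) = 33878/265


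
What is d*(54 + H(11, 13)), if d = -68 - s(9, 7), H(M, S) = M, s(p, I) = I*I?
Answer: -7605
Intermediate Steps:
s(p, I) = I**2
d = -117 (d = -68 - 1*7**2 = -68 - 1*49 = -68 - 49 = -117)
d*(54 + H(11, 13)) = -117*(54 + 11) = -117*65 = -7605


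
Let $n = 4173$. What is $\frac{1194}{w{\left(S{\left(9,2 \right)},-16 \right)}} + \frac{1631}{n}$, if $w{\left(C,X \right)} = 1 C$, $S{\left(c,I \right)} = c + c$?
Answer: $\frac{278440}{4173} \approx 66.724$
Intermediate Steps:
$S{\left(c,I \right)} = 2 c$
$w{\left(C,X \right)} = C$
$\frac{1194}{w{\left(S{\left(9,2 \right)},-16 \right)}} + \frac{1631}{n} = \frac{1194}{2 \cdot 9} + \frac{1631}{4173} = \frac{1194}{18} + 1631 \cdot \frac{1}{4173} = 1194 \cdot \frac{1}{18} + \frac{1631}{4173} = \frac{199}{3} + \frac{1631}{4173} = \frac{278440}{4173}$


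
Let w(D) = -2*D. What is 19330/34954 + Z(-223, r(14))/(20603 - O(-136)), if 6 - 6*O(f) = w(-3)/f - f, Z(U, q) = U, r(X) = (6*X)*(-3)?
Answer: 79739504197/147066525697 ≈ 0.54220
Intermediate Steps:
r(X) = -18*X
O(f) = 1 - 1/f + f/6 (O(f) = 1 - ((-2*(-3))/f - f)/6 = 1 - (6/f - f)/6 = 1 - (-f + 6/f)/6 = 1 + (-1/f + f/6) = 1 - 1/f + f/6)
19330/34954 + Z(-223, r(14))/(20603 - O(-136)) = 19330/34954 - 223/(20603 - (1 - 1/(-136) + (⅙)*(-136))) = 19330*(1/34954) - 223/(20603 - (1 - 1*(-1/136) - 68/3)) = 9665/17477 - 223/(20603 - (1 + 1/136 - 68/3)) = 9665/17477 - 223/(20603 - 1*(-8837/408)) = 9665/17477 - 223/(20603 + 8837/408) = 9665/17477 - 223/8414861/408 = 9665/17477 - 223*408/8414861 = 9665/17477 - 90984/8414861 = 79739504197/147066525697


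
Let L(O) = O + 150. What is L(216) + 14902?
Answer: 15268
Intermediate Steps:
L(O) = 150 + O
L(216) + 14902 = (150 + 216) + 14902 = 366 + 14902 = 15268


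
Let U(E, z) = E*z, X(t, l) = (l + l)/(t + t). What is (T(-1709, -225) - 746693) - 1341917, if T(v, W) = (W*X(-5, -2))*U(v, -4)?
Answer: -2703850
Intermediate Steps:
X(t, l) = l/t (X(t, l) = (2*l)/((2*t)) = (2*l)*(1/(2*t)) = l/t)
T(v, W) = -8*W*v/5 (T(v, W) = (W*(-2/(-5)))*(v*(-4)) = (W*(-2*(-1/5)))*(-4*v) = (W*(2/5))*(-4*v) = (2*W/5)*(-4*v) = -8*W*v/5)
(T(-1709, -225) - 746693) - 1341917 = (-8/5*(-225)*(-1709) - 746693) - 1341917 = (-615240 - 746693) - 1341917 = -1361933 - 1341917 = -2703850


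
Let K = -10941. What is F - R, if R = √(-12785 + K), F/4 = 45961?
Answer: 183844 - I*√23726 ≈ 1.8384e+5 - 154.03*I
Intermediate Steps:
F = 183844 (F = 4*45961 = 183844)
R = I*√23726 (R = √(-12785 - 10941) = √(-23726) = I*√23726 ≈ 154.03*I)
F - R = 183844 - I*√23726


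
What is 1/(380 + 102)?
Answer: 1/482 ≈ 0.0020747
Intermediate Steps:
1/(380 + 102) = 1/482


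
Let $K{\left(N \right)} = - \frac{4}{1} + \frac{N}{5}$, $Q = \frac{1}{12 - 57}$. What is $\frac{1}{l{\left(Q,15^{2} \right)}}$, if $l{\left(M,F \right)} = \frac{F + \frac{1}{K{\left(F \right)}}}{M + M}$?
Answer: $- \frac{41}{207585} \approx -0.00019751$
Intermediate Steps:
$Q = - \frac{1}{45}$ ($Q = \frac{1}{-45} = - \frac{1}{45} \approx -0.022222$)
$K{\left(N \right)} = -4 + \frac{N}{5}$ ($K{\left(N \right)} = \left(-4\right) 1 + N \frac{1}{5} = -4 + \frac{N}{5}$)
$l{\left(M,F \right)} = \frac{F + \frac{1}{-4 + \frac{F}{5}}}{2 M}$ ($l{\left(M,F \right)} = \frac{F + \frac{1}{-4 + \frac{F}{5}}}{M + M} = \frac{F + \frac{1}{-4 + \frac{F}{5}}}{2 M}$)
$\frac{1}{l{\left(Q,15^{2} \right)}} = \frac{1}{\frac{1}{2} \frac{1}{- \frac{1}{45}} \frac{1}{-20 + 15^{2}} \left(5 + 15^{2} \left(-20 + 15^{2}\right)\right)} = \frac{1}{\frac{1}{2} \left(-45\right) \frac{1}{-20 + 225} \left(5 + 225 \left(-20 + 225\right)\right)} = \frac{1}{\frac{1}{2} \left(-45\right) \frac{1}{205} \left(5 + 225 \cdot 205\right)} = \frac{1}{\frac{1}{2} \left(-45\right) \frac{1}{205} \left(5 + 46125\right)} = \frac{1}{\frac{1}{2} \left(-45\right) \frac{1}{205} \cdot 46130} = \frac{1}{- \frac{207585}{41}} = - \frac{41}{207585}$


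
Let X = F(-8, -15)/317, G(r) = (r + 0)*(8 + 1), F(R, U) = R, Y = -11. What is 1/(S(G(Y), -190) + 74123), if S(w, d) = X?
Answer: 317/23496983 ≈ 1.3491e-5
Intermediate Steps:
G(r) = 9*r (G(r) = r*9 = 9*r)
X = -8/317 ≈ -0.025237
S(w, d) = -8/317
1/(S(G(Y), -190) + 74123) = 1/(-8/317 + 74123) = 1/(23496983/317) = 317/23496983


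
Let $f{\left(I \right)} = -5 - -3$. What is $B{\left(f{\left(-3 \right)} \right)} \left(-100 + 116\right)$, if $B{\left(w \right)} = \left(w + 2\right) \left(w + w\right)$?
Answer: $0$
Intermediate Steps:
$f{\left(I \right)} = -2$ ($f{\left(I \right)} = -5 + 3 = -2$)
$B{\left(w \right)} = 2 w \left(2 + w\right)$ ($B{\left(w \right)} = \left(2 + w\right) 2 w = 2 w \left(2 + w\right)$)
$B{\left(f{\left(-3 \right)} \right)} \left(-100 + 116\right) = 2 \left(-2\right) \left(2 - 2\right) \left(-100 + 116\right) = 2 \left(-2\right) 0 \cdot 16 = 0 \cdot 16 = 0$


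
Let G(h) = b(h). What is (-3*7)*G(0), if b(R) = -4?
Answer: 84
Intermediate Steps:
G(h) = -4
(-3*7)*G(0) = -3*7*(-4) = -21*(-4) = 84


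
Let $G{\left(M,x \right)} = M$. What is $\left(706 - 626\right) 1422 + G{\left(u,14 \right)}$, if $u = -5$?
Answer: $113755$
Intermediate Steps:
$\left(706 - 626\right) 1422 + G{\left(u,14 \right)} = \left(706 - 626\right) 1422 - 5 = 80 \cdot 1422 - 5 = 113760 - 5 = 113755$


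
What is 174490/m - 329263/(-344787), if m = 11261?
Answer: 63869714273/3882646407 ≈ 16.450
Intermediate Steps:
174490/m - 329263/(-344787) = 174490/11261 - 329263/(-344787) = 174490*(1/11261) - 329263*(-1/344787) = 174490/11261 + 329263/344787 = 63869714273/3882646407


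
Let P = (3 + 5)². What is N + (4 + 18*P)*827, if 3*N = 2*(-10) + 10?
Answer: 2868026/3 ≈ 9.5601e+5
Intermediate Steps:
P = 64 (P = 8² = 64)
N = -10/3 (N = (2*(-10) + 10)/3 = (-20 + 10)/3 = (⅓)*(-10) = -10/3 ≈ -3.3333)
N + (4 + 18*P)*827 = -10/3 + (4 + 18*64)*827 = -10/3 + (4 + 1152)*827 = -10/3 + 1156*827 = -10/3 + 956012 = 2868026/3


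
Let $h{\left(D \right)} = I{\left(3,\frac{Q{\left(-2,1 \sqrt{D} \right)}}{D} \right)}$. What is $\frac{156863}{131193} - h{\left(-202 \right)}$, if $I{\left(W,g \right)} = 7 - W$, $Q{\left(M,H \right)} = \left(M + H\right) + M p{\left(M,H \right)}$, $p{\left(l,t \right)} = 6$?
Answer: $- \frac{367909}{131193} \approx -2.8043$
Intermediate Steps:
$Q{\left(M,H \right)} = H + 7 M$ ($Q{\left(M,H \right)} = \left(M + H\right) + M 6 = \left(H + M\right) + 6 M = H + 7 M$)
$h{\left(D \right)} = 4$ ($h{\left(D \right)} = 7 - 3 = 4$)
$\frac{156863}{131193} - h{\left(-202 \right)} = \frac{156863}{131193} - 4 = - \frac{367909}{131193}$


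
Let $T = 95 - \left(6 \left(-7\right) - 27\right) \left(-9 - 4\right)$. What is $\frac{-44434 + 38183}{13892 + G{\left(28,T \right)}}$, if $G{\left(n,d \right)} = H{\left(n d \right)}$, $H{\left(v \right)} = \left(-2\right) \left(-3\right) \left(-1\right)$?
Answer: $- \frac{6251}{13886} \approx -0.45017$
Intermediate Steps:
$T = -802$ ($T = 95 - \left(-42 - 27\right) \left(-13\right) = 95 - \left(-69\right) \left(-13\right) = 95 - 897 = -802$)
$H{\left(v \right)} = -6$ ($H{\left(v \right)} = 6 \left(-1\right) = -6$)
$G{\left(n,d \right)} = -6$
$\frac{-44434 + 38183}{13892 + G{\left(28,T \right)}} = \frac{-44434 + 38183}{13892 - 6} = - \frac{6251}{13886}$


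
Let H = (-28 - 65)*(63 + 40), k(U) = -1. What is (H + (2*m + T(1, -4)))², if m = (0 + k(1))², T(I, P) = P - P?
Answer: 91718929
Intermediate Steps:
T(I, P) = 0
H = -9579 (H = -93*103 = -9579)
m = 1 (m = (0 - 1)² = (-1)² = 1)
(H + (2*m + T(1, -4)))² = (-9579 + (2*1 + 0))² = (-9579 + (2 + 0))² = (-9579 + 2)² = (-9577)² = 91718929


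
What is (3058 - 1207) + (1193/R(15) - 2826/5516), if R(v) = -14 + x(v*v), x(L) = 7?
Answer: 4633603/2758 ≈ 1680.1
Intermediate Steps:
R(v) = -7 (R(v) = -14 + 7 = -7)
(3058 - 1207) + (1193/R(15) - 2826/5516) = (3058 - 1207) + (1193/(-7) - 2826/5516) = 1851 + (1193*(-⅐) - 2826*1/5516) = 1851 + (-1193/7 - 1413/2758) = 1851 - 471455/2758 = 4633603/2758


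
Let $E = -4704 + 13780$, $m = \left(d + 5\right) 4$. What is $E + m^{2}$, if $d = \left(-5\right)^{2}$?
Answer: $23476$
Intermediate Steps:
$d = 25$
$m = 120$ ($m = \left(25 + 5\right) 4 = 30 \cdot 4 = 120$)
$E = 9076$
$E + m^{2} = 9076 + 120^{2} = 9076 + 14400 = 23476$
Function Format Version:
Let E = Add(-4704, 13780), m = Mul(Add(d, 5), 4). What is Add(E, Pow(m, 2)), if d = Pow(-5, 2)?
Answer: 23476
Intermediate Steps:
d = 25
m = 120 (m = Mul(Add(25, 5), 4) = Mul(30, 4) = 120)
E = 9076
Add(E, Pow(m, 2)) = Add(9076, Pow(120, 2)) = Add(9076, 14400) = 23476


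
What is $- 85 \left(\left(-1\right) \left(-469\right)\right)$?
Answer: $-39865$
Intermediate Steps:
$- 85 \left(\left(-1\right) \left(-469\right)\right) = \left(-85\right) 469 = -39865$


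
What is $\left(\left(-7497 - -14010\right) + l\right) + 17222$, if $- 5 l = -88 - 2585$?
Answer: $\frac{121348}{5} \approx 24270.0$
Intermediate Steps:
$l = \frac{2673}{5}$ ($l = - \frac{-88 - 2585}{5} = \left(- \frac{1}{5}\right) \left(-2673\right) = \frac{2673}{5} \approx 534.6$)
$\left(\left(-7497 - -14010\right) + l\right) + 17222 = \left(\left(-7497 - -14010\right) + \frac{2673}{5}\right) + 17222 = \left(\left(-7497 + 14010\right) + \frac{2673}{5}\right) + 17222 = \left(6513 + \frac{2673}{5}\right) + 17222 = \frac{35238}{5} + 17222 = \frac{121348}{5}$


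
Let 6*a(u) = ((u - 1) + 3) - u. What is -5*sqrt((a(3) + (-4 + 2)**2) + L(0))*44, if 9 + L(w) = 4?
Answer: -220*I*sqrt(6)/3 ≈ -179.63*I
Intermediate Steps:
L(w) = -5 (L(w) = -9 + 4 = -5)
a(u) = 1/3 (a(u) = (((u - 1) + 3) - u)/6 = (((-1 + u) + 3) - u)/6 = ((2 + u) - u)/6 = (1/6)*2 = 1/3)
-5*sqrt((a(3) + (-4 + 2)**2) + L(0))*44 = -5*sqrt((1/3 + (-4 + 2)**2) - 5)*44 = -5*sqrt((1/3 + (-2)**2) - 5)*44 = -5*sqrt((1/3 + 4) - 5)*44 = -5*sqrt(13/3 - 5)*44 = -5*I*sqrt(6)/3*44 = -220*I*sqrt(6)/3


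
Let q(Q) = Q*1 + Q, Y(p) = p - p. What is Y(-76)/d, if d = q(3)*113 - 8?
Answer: 0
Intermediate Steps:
Y(p) = 0
q(Q) = 2*Q (q(Q) = Q + Q = 2*Q)
d = 670 (d = (2*3)*113 - 8 = 6*113 - 8 = 678 - 8 = 670)
Y(-76)/d = 0/670 = 0*(1/670) = 0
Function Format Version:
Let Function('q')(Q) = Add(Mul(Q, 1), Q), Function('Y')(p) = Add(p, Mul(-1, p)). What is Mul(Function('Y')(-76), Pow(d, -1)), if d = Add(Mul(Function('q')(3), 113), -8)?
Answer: 0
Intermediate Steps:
Function('Y')(p) = 0
Function('q')(Q) = Mul(2, Q) (Function('q')(Q) = Add(Q, Q) = Mul(2, Q))
d = 670 (d = Add(Mul(Mul(2, 3), 113), -8) = Add(Mul(6, 113), -8) = Add(678, -8) = 670)
Mul(Function('Y')(-76), Pow(d, -1)) = Mul(0, Pow(670, -1)) = Mul(0, Rational(1, 670)) = 0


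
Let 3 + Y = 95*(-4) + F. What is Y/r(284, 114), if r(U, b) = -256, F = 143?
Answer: 15/16 ≈ 0.93750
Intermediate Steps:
Y = -240 (Y = -3 + (95*(-4) + 143) = -3 + (-380 + 143) = -3 - 237 = -240)
Y/r(284, 114) = -240/(-256) = -240*(-1/256) = 15/16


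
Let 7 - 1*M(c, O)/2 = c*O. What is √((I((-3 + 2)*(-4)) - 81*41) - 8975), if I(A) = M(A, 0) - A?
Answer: I*√12286 ≈ 110.84*I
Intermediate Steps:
M(c, O) = 14 - 2*O*c (M(c, O) = 14 - 2*c*O = 14 - 2*O*c)
I(A) = 14 - A (I(A) = (14 - 2*0*A) - A = (14 + 0) - A = 14 - A)
√((I((-3 + 2)*(-4)) - 81*41) - 8975) = √(((14 - (-3 + 2)*(-4)) - 81*41) - 8975) = √(((14 - (-1)*(-4)) - 3321) - 8975) = √(((14 - 1*4) - 3321) - 8975) = √(((14 - 4) - 3321) - 8975) = √((10 - 3321) - 8975) = √(-3311 - 8975) = √(-12286) = I*√12286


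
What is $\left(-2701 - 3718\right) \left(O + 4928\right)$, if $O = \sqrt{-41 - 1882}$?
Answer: $-31632832 - 6419 i \sqrt{1923} \approx -3.1633 \cdot 10^{7} - 2.8149 \cdot 10^{5} i$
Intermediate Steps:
$O = i \sqrt{1923}$ ($O = \sqrt{-1923} = i \sqrt{1923} \approx 43.852 i$)
$\left(-2701 - 3718\right) \left(O + 4928\right) = \left(-2701 - 3718\right) \left(i \sqrt{1923} + 4928\right) = - 6419 \left(4928 + i \sqrt{1923}\right) = -31632832 - 6419 i \sqrt{1923}$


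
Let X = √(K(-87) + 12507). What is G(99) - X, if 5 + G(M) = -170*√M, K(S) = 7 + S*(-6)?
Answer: -5 - 510*√11 - 2*√3259 ≈ -1810.7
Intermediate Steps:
K(S) = 7 - 6*S
X = 2*√3259 (X = √((7 - 6*(-87)) + 12507) = √((7 + 522) + 12507) = √(529 + 12507) = √13036 = 2*√3259 ≈ 114.18)
G(M) = -5 - 170*√M
G(99) - X = (-5 - 510*√11) - 2*√3259 = -5 - 510*√11 - 2*√3259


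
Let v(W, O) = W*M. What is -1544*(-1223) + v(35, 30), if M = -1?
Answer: 1888277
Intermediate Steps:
v(W, O) = -W (v(W, O) = W*(-1) = -W)
-1544*(-1223) + v(35, 30) = -1544*(-1223) - 1*35 = 1888312 - 35 = 1888277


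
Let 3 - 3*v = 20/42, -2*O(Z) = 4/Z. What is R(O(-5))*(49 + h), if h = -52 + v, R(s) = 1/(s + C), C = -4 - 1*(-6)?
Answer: -170/189 ≈ -0.89947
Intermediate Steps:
C = 2 (C = -4 + 6 = 2)
O(Z) = -2/Z
v = 53/63 (v = 1 - 20/(3*42) = 1 - ⅓*10/21 = 1 - 10/63 = 53/63 ≈ 0.84127)
R(s) = 1/(2 + s) (R(s) = 1/(s + 2) = 1/(2 + s))
h = -3223/63 (h = -52 + 53/63 = -3223/63 ≈ -51.159)
R(O(-5))*(49 + h) = (49 - 3223/63)/(2 - 2/(-5)) = -136/63/(2 - 2*(-⅕)) = -136/63/(2 + ⅖) = -136/63/(12/5) = (5/12)*(-136/63) = -170/189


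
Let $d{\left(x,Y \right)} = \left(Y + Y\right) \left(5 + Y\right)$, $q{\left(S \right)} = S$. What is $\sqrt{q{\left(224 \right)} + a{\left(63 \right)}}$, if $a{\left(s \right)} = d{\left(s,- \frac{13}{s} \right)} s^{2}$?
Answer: $2 i \sqrt{1907} \approx 87.338 i$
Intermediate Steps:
$d{\left(x,Y \right)} = 2 Y \left(5 + Y\right)$
$a{\left(s \right)} = - 26 s \left(5 - \frac{13}{s}\right)$ ($a{\left(s \right)} = 2 \left(- \frac{13}{s}\right) \left(5 - \frac{13}{s}\right) s^{2} = - \frac{26 \left(5 - \frac{13}{s}\right)}{s} s^{2} = - 26 s \left(5 - \frac{13}{s}\right)$)
$\sqrt{q{\left(224 \right)} + a{\left(63 \right)}} = \sqrt{224 + \left(338 - 8190\right)} = \sqrt{224 - 7852} = \sqrt{-7628} = 2 i \sqrt{1907}$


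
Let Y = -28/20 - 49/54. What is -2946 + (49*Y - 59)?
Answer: -841877/270 ≈ -3118.1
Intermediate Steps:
Y = -623/270 (Y = -28*1/20 - 49*1/54 = -7/5 - 49/54 = -623/270 ≈ -2.3074)
-2946 + (49*Y - 59) = -2946 + (49*(-623/270) - 59) = -2946 + (-30527/270 - 59) = -2946 - 46457/270 = -841877/270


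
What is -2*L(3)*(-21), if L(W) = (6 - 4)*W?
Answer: 252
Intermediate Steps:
L(W) = 2*W
-2*L(3)*(-21) = -2*2*3*(-21) = -12*(-21) = -2*(-126) = 252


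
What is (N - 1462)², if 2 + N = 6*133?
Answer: 443556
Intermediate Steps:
N = 796 (N = -2 + 6*133 = -2 + 798 = 796)
(N - 1462)² = (796 - 1462)² = (-666)² = 443556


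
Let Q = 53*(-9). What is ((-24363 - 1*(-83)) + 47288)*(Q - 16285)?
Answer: -385660096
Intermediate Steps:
Q = -477
((-24363 - 1*(-83)) + 47288)*(Q - 16285) = ((-24363 - 1*(-83)) + 47288)*(-477 - 16285) = ((-24363 + 83) + 47288)*(-16762) = (-24280 + 47288)*(-16762) = 23008*(-16762) = -385660096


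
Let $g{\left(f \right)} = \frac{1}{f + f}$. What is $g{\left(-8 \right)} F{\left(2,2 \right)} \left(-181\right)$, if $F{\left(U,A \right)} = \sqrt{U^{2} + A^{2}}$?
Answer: $\frac{181 \sqrt{2}}{8} \approx 31.997$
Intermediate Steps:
$F{\left(U,A \right)} = \sqrt{A^{2} + U^{2}}$
$g{\left(f \right)} = \frac{1}{2 f}$
$g{\left(-8 \right)} F{\left(2,2 \right)} \left(-181\right) = \frac{1}{2 \left(-8\right)} \sqrt{2^{2} + 2^{2}} \left(-181\right) = \frac{1}{2} \left(- \frac{1}{8}\right) \sqrt{4 + 4} \left(-181\right) = - \frac{\sqrt{8}}{16} \left(-181\right) = - \frac{2 \sqrt{2}}{16} \left(-181\right) = - \frac{\sqrt{2}}{8} \left(-181\right) = \frac{181 \sqrt{2}}{8}$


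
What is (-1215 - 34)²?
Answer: 1560001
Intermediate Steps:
(-1215 - 34)² = (-1249)² = 1560001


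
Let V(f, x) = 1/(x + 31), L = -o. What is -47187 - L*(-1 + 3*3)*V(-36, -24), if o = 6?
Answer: -330261/7 ≈ -47180.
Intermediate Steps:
L = -6 (L = -1*6 = -6)
V(f, x) = 1/(31 + x)
-47187 - L*(-1 + 3*3)*V(-36, -24) = -47187 - (-6*(-1 + 3*3))/(31 - 24) = -47187 - (-6*(-1 + 9))/7 = -47187 - (-6*8)/7 = -47187 - (-48)/7 = -47187 - 1*(-48/7) = -47187 + 48/7 = -330261/7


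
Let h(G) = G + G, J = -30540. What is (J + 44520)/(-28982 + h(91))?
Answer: -233/480 ≈ -0.48542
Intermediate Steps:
h(G) = 2*G
(J + 44520)/(-28982 + h(91)) = (-30540 + 44520)/(-28982 + 2*91) = 13980/(-28982 + 182) = 13980/(-28800) = 13980*(-1/28800) = -233/480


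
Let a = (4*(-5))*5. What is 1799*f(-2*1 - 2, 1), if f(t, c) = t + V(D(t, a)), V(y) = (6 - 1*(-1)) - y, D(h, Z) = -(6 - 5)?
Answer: 7196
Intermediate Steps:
a = -100 (a = -20*5 = -100)
D(h, Z) = -1 (D(h, Z) = -1*1 = -1)
V(y) = 7 - y (V(y) = (6 + 1) - y = 7 - y)
f(t, c) = 8 + t (f(t, c) = t + (7 - 1*(-1)) = t + (7 + 1) = t + 8 = 8 + t)
1799*f(-2*1 - 2, 1) = 1799*(8 + (-2*1 - 2)) = 1799*(8 + (-2 - 2)) = 1799*(8 - 4) = 1799*4 = 7196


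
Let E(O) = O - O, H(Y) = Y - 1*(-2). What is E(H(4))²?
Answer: 0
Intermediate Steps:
H(Y) = 2 + Y (H(Y) = Y + 2 = 2 + Y)
E(O) = 0
E(H(4))² = 0² = 0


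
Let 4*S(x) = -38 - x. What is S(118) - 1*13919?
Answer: -13958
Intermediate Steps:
S(x) = -19/2 - x/4 (S(x) = (-38 - x)/4 = -19/2 - x/4)
S(118) - 1*13919 = (-19/2 - 1/4*118) - 1*13919 = (-19/2 - 59/2) - 13919 = -39 - 13919 = -13958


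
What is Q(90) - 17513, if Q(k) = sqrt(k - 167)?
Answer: -17513 + I*sqrt(77) ≈ -17513.0 + 8.775*I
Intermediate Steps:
Q(k) = sqrt(-167 + k)
Q(90) - 17513 = sqrt(-167 + 90) - 17513 = sqrt(-77) - 17513 = I*sqrt(77) - 17513 = -17513 + I*sqrt(77)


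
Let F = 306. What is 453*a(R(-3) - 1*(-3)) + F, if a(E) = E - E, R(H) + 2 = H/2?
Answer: 306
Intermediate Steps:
R(H) = -2 + H/2
a(E) = 0
453*a(R(-3) - 1*(-3)) + F = 453*0 + 306 = 0 + 306 = 306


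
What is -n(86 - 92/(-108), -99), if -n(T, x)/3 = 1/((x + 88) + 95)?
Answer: 1/28 ≈ 0.035714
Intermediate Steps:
n(T, x) = -3/(183 + x) (n(T, x) = -3/((x + 88) + 95) = -3/((88 + x) + 95) = -3/(183 + x))
-n(86 - 92/(-108), -99) = -(-3)/(183 - 99) = -(-3)/84 = -1*(-1/28) = 1/28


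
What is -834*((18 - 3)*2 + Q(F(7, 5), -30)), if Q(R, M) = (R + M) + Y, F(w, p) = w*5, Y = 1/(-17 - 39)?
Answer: -816903/28 ≈ -29175.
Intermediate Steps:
Y = -1/56 (Y = 1/(-56) = -1/56 ≈ -0.017857)
F(w, p) = 5*w
Q(R, M) = -1/56 + M + R (Q(R, M) = (R + M) - 1/56 = (M + R) - 1/56 = -1/56 + M + R)
-834*((18 - 3)*2 + Q(F(7, 5), -30)) = -834*((18 - 3)*2 + (-1/56 - 30 + 5*7)) = -834*(15*2 + (-1/56 - 30 + 35)) = -834*(30 + 279/56) = -834*1959/56 = -816903/28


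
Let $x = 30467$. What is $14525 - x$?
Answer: $-15942$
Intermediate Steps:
$14525 - x = 14525 - 30467 = -15942$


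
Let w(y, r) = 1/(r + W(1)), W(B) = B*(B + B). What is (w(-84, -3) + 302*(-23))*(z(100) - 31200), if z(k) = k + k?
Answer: 215357000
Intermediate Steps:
W(B) = 2*B**2 (W(B) = B*(2*B) = 2*B**2)
w(y, r) = 1/(2 + r) (w(y, r) = 1/(r + 2*1**2) = 1/(r + 2*1) = 1/(r + 2) = 1/(2 + r))
z(k) = 2*k
(w(-84, -3) + 302*(-23))*(z(100) - 31200) = (1/(2 - 3) + 302*(-23))*(2*100 - 31200) = (1/(-1) - 6946)*(200 - 31200) = (-1 - 6946)*(-31000) = -6947*(-31000) = 215357000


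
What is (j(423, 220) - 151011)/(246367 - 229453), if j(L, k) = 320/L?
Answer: -63877333/7154622 ≈ -8.9281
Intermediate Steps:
(j(423, 220) - 151011)/(246367 - 229453) = (320/423 - 151011)/(246367 - 229453) = (320*(1/423) - 151011)/16914 = (320/423 - 151011)*(1/16914) = -63877333/423*1/16914 = -63877333/7154622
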